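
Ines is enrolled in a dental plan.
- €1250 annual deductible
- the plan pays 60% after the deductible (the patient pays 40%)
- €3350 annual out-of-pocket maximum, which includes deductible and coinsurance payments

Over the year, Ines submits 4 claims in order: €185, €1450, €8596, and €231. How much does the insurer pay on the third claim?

€6650

Claim 1 — €185: all of it applies to the deductible. Patient pays €185; OOP now €185. Plan pays €185 − €185 = €0.
Claim 2 — €1450: €1065 finishes the deductible; €385 goes to coinsurance; 40% of €385 = €154. Patient pays €1219; OOP now €1404. Plan pays €1450 − €1219 = €231.
Claim 3 — €8596: deductible already satisfied, so patient's share is 40% × €8596 = €3438.40. Adding that to €1404 gives €4842.40, past the €3350 cap; patient pays only €3350 − €1404 = €1946. Insurer: €8596 − €1946 = €6650.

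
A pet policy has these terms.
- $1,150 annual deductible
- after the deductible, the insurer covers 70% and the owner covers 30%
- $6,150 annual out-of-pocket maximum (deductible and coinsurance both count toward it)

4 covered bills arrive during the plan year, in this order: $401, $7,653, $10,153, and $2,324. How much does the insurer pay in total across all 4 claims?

$14,381

Claim 1 ($401): entire amount goes to the deductible. Owner pays $401; OOP now $401. Plan pays $401 − $401 = $0.
Claim 2 ($7,653): deductible takes $749, $6,904 remains; owner's 30% is $2,071.20. Cost to owner: $2,820.20. OOP to date $3,221.20. Insurer: $7,653 − $2,820.20 = $4,832.80.
Claim 3 ($10,153): deductible already satisfied, so owner's share is 30% × $10,153 = $3,045.90. That would push OOP to $6,267.10, over the $6,150 cap, so owner pays $6,150 − $3,221.20 = $2,928.80. Insurer: $10,153 − $2,928.80 = $7,224.20.
Claim 4 ($2,324): deductible met; 30% of $2,324 = $697.20. OOP would hit $6,847.20 > $6,150, so the cap limits the owner to $6,150 − $6,150 = $0. Insurer: $2,324 − $0 = $2,324.
Insurer total = bills − owner's total = $20,531 − $6,150 = $14,381.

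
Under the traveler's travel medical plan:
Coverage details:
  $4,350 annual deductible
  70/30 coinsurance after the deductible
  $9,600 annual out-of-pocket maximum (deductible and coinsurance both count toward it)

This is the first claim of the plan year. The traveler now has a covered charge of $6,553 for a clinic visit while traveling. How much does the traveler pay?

$5,010.90

Deductible not yet touched, so the first $4,350 of the bill goes to the deductible.
That leaves $6,553 − $4,350 = $2,203 for coinsurance.
Coinsurance: $2,203 × 30% = $660.90.
That puts the traveler's cost at $4,350 + $660.90 = $5,010.90 before any cap.
Cumulative spending $0 + $5,010.90 = $5,010.90 stays under the $9,600 maximum.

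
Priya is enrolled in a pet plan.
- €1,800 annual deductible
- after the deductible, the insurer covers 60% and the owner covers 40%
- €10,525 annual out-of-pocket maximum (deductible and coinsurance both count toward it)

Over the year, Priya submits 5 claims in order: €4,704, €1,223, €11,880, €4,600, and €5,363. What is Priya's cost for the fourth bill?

Claim 1 (€4,704): €1,800 to deductible, leaving €2,904; 40% of €2,904 = €1,161.60. Owner owes €2,961.60 (running OOP €2,961.60).
Claim 2 (€1,223): 40% coinsurance on €1,223 = €489.20. Cost to owner: €489.20. OOP to date €3,450.80.
Claim 3 (€11,880): deductible met; 40% of €11,880 = €4,752. Owner pays €4,752; OOP now €8,202.80.
Claim 4 (€4,600): 40% coinsurance on €4,600 = €1,840. Cost to owner: €1,840. OOP to date €10,042.80.

€1,840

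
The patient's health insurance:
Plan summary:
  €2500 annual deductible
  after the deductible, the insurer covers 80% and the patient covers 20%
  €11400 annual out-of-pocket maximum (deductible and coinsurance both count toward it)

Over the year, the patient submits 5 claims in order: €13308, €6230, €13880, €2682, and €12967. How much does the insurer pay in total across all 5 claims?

#1 (€13308): €2500 to deductible, leaving €10808; coinsurance €10808 × 20% = €2161.60. Patient pays €4661.60; OOP now €4661.60. Insurer: €13308 − €4661.60 = €8646.40.
#2 (€6230): 20% coinsurance on €6230 = €1246. Cost to patient: €1246. OOP to date €5907.60. Plan pays €6230 − €1246 = €4984.
#3 (€13880): 20% coinsurance on €13880 = €2776. Patient owes €2776 (running OOP €8683.60). Insurer: €13880 − €2776 = €11104.
#4 (€2682): 20% coinsurance on €2682 = €536.40. Patient owes €536.40 (running OOP €9220). Plan pays €2682 − €536.40 = €2145.60.
#5 (€12967): 20% coinsurance on €12967 = €2593.40. OOP would hit €11813.40 > €11400, so the cap limits the patient to €11400 − €9220 = €2180. Plan pays €12967 − €2180 = €10787.
Insurer total = bills − patient's total = €49067 − €11400 = €37667.

€37667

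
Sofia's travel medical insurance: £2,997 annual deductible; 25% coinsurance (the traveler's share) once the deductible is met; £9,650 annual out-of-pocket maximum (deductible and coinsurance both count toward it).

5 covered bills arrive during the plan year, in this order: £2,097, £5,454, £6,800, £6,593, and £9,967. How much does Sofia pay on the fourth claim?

Claim 1 — £2,097: all of it applies to the deductible. Traveler owes £2,097 (running OOP £2,097).
Claim 2 — £5,454: deductible takes £900, £4,554 remains; traveler's 25% is £1,138.50. Cost to traveler: £2,038.50. OOP to date £4,135.50.
Claim 3 — £6,800: deductible already satisfied, so traveler's share is 25% × £6,800 = £1,700. Cost to traveler: £1,700. OOP to date £5,835.50.
Claim 4 — £6,593: 25% coinsurance on £6,593 = £1,648.25. Traveler owes £1,648.25 (running OOP £7,483.75).

£1,648.25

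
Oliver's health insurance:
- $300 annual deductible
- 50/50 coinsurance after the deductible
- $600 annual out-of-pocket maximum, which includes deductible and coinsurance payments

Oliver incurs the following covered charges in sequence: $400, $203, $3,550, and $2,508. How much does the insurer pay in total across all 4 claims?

#1 ($400): $300 finishes the deductible; $100 goes to coinsurance; patient's 50% is $50. Patient pays $350; OOP now $350. Plan pays $400 − $350 = $50.
#2 ($203): deductible already satisfied, so patient's share is 50% × $203 = $101.50. Patient pays $101.50; OOP now $451.50. Insurer: $203 − $101.50 = $101.50.
#3 ($3,550): deductible already satisfied, so patient's share is 50% × $3,550 = $1,775. That would push OOP to $2,226.50, over the $600 cap, so patient pays $600 − $451.50 = $148.50. Insurer: $3,550 − $148.50 = $3,401.50.
#4 ($2,508): deductible met; 50% of $2,508 = $1,254. That would push OOP to $1,854, over the $600 cap, so patient pays $600 − $600 = $0. Plan pays $2,508 − $0 = $2,508.
Insurer total: $50 + $101.50 + $3,401.50 + $2,508 = $6,061.

$6,061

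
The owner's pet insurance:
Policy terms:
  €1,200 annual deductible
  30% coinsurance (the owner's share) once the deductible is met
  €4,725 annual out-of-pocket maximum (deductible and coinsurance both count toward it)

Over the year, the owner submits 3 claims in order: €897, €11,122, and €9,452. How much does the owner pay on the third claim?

€279.30

Bill 1, €897: entire amount goes to the deductible. Owner pays €897; OOP now €897.
Bill 2, €11,122: €303 to deductible, leaving €10,819; 30% of €10,819 = €3,245.70. Owner owes €3,548.70 (running OOP €4,445.70).
Bill 3, €9,452: deductible already satisfied, so owner's share is 30% × €9,452 = €2,835.60. OOP would hit €7,281.30 > €4,725, so the cap limits the owner to €4,725 − €4,445.70 = €279.30.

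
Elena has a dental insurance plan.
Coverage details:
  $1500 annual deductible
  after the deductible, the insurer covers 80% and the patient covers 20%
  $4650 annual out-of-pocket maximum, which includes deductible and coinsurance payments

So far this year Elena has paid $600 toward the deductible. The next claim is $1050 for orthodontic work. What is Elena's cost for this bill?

$930

$600 of the $1500 deductible is already met, leaving $900.
That leaves $1050 − $900 = $150 for coinsurance.
Patient's 20% share of $150 is $30.
So the patient owes $900 + $30 = $930 before any cap.
Total out-of-pocket so far would be $600 + $930 = $1530, below the $4650 cap — no reduction.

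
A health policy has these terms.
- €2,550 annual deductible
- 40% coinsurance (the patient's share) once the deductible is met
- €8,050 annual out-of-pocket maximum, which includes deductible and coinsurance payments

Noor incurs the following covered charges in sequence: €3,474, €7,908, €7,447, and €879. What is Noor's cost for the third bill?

€1,967.20

#1 (€3,474): €2,550 finishes the deductible; €924 goes to coinsurance; coinsurance €924 × 40% = €369.60. Patient pays €2,919.60; OOP now €2,919.60.
#2 (€7,908): deductible met; 40% of €7,908 = €3,163.20. Patient pays €3,163.20; OOP now €6,082.80.
#3 (€7,447): deductible met; 40% of €7,447 = €2,978.80. Adding that to €6,082.80 gives €9,061.60, past the €8,050 cap; patient pays only €8,050 − €6,082.80 = €1,967.20.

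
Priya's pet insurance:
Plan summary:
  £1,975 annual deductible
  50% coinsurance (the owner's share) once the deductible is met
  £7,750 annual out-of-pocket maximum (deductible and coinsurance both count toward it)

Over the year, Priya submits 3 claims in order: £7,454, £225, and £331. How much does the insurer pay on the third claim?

£165.50

Bill 1, £7,454: £1,975 to deductible, leaving £5,479; 50% of £5,479 = £2,739.50. Owner pays £4,714.50; OOP now £4,714.50. Insurer: £7,454 − £4,714.50 = £2,739.50.
Bill 2, £225: deductible already satisfied, so owner's share is 50% × £225 = £112.50. Cost to owner: £112.50. OOP to date £4,827. Insurer: £225 − £112.50 = £112.50.
Bill 3, £331: 50% coinsurance on £331 = £165.50. Owner owes £165.50 (running OOP £4,992.50). Insurer: £331 − £165.50 = £165.50.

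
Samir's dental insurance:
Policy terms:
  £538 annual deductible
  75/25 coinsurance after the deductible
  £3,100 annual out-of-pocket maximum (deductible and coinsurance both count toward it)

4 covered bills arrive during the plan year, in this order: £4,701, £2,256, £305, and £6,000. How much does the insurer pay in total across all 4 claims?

£10,162

#1 (£4,701): £538 finishes the deductible; £4,163 goes to coinsurance; coinsurance £4,163 × 25% = £1,040.75. Cost to patient: £1,578.75. OOP to date £1,578.75. Plan pays £4,701 − £1,578.75 = £3,122.25.
#2 (£2,256): 25% coinsurance on £2,256 = £564. Cost to patient: £564. OOP to date £2,142.75. Insurer: £2,256 − £564 = £1,692.
#3 (£305): deductible already satisfied, so patient's share is 25% × £305 = £76.25. Patient owes £76.25 (running OOP £2,219). Plan pays £305 − £76.25 = £228.75.
#4 (£6,000): 25% coinsurance on £6,000 = £1,500. That would push OOP to £3,719, over the £3,100 cap, so patient pays £3,100 − £2,219 = £881. Plan pays £6,000 − £881 = £5,119.
Insurer total: £3,122.25 + £1,692 + £228.75 + £5,119 = £10,162.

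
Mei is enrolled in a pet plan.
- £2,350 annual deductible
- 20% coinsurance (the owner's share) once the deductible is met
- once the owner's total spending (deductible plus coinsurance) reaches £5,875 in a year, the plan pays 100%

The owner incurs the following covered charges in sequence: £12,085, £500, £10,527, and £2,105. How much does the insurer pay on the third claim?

£9,049

Claim 1 (£12,085): £2,350 finishes the deductible; £9,735 goes to coinsurance; owner's 20% is £1,947. Owner pays £4,297; OOP now £4,297. Insurer: £12,085 − £4,297 = £7,788.
Claim 2 (£500): deductible met; 20% of £500 = £100. Owner pays £100; OOP now £4,397. Plan pays £500 − £100 = £400.
Claim 3 (£10,527): 20% coinsurance on £10,527 = £2,105.40. Adding that to £4,397 gives £6,502.40, past the £5,875 cap; owner pays only £5,875 − £4,397 = £1,478. Insurer: £10,527 − £1,478 = £9,049.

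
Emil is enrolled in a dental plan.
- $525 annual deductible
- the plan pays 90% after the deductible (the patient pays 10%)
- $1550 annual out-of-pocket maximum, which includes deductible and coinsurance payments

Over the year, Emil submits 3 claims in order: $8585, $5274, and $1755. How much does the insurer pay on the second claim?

Bill 1, $8585: deductible takes $525, $8060 remains; coinsurance $8060 × 10% = $806. Patient pays $1331; OOP now $1331. Insurer: $8585 − $1331 = $7254.
Bill 2, $5274: 10% coinsurance on $5274 = $527.40. That would push OOP to $1858.40, over the $1550 cap, so patient pays $1550 − $1331 = $219. Plan pays $5274 − $219 = $5055.

$5055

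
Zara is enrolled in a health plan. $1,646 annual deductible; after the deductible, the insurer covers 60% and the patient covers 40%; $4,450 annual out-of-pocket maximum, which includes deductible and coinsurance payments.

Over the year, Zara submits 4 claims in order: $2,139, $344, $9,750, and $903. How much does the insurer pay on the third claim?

$7,280.80

Claim 1 — $2,139: $1,646 finishes the deductible; $493 goes to coinsurance; 40% of $493 = $197.20. Cost to patient: $1,843.20. OOP to date $1,843.20. Insurer: $2,139 − $1,843.20 = $295.80.
Claim 2 — $344: 40% coinsurance on $344 = $137.60. Patient owes $137.60 (running OOP $1,980.80). Insurer: $344 − $137.60 = $206.40.
Claim 3 — $9,750: 40% coinsurance on $9,750 = $3,900. That would push OOP to $5,880.80, over the $4,450 cap, so patient pays $4,450 − $1,980.80 = $2,469.20. Plan pays $9,750 − $2,469.20 = $7,280.80.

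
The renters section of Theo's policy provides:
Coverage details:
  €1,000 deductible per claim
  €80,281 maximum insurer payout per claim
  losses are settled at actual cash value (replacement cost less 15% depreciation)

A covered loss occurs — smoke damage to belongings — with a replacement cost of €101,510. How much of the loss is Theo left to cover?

Actual cash value after 15% depreciation: €101,510 × 85% = €86,283.50.
After the deductible, €86,283.50 − €1,000 = €85,283.50 remains.
Since €85,283.50 > €80,281, the payout is capped at €80,281.
Out of pocket: €101,510 − €80,281 = €21,229.

€21,229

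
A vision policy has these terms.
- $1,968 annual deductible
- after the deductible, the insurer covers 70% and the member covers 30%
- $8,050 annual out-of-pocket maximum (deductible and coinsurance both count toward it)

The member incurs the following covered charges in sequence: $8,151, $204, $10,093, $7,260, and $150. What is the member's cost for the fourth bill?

Bill 1, $8,151: deductible takes $1,968, $6,183 remains; member's 30% is $1,854.90. Member pays $3,822.90; OOP now $3,822.90.
Bill 2, $204: deductible met; 30% of $204 = $61.20. Cost to member: $61.20. OOP to date $3,884.10.
Bill 3, $10,093: deductible already satisfied, so member's share is 30% × $10,093 = $3,027.90. Member owes $3,027.90 (running OOP $6,912).
Bill 4, $7,260: deductible met; 30% of $7,260 = $2,178. That would push OOP to $9,090, over the $8,050 cap, so member pays $8,050 − $6,912 = $1,138.

$1,138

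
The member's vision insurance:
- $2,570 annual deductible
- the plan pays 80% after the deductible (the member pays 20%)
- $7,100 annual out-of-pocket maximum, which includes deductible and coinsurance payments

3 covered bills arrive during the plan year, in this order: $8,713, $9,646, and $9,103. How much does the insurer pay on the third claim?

Claim 1 ($8,713): $2,570 finishes the deductible; $6,143 goes to coinsurance; 20% of $6,143 = $1,228.60. Cost to member: $3,798.60. OOP to date $3,798.60. Insurer: $8,713 − $3,798.60 = $4,914.40.
Claim 2 ($9,646): 20% coinsurance on $9,646 = $1,929.20. Member owes $1,929.20 (running OOP $5,727.80). Insurer: $9,646 − $1,929.20 = $7,716.80.
Claim 3 ($9,103): deductible met; 20% of $9,103 = $1,820.60. Adding that to $5,727.80 gives $7,548.40, past the $7,100 cap; member pays only $7,100 − $5,727.80 = $1,372.20. Insurer: $9,103 − $1,372.20 = $7,730.80.

$7,730.80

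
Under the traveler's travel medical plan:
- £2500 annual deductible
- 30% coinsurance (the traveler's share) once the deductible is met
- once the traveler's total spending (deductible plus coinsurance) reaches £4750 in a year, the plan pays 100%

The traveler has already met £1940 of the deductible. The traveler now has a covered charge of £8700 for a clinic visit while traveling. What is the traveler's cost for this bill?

£1940 of the £2500 deductible is already met, leaving £560.
The remaining £8140 (= £8700 − £560) moves to coinsurance.
Traveler's 30% share of £8140 is £2442.
So the traveler owes £560 + £2442 = £3002 before any cap.
Year-to-date out-of-pocket would reach £1940 + £3002 = £4942, above the £4750 maximum, so the traveler pays only £4750 − £1940 = £2810.

£2810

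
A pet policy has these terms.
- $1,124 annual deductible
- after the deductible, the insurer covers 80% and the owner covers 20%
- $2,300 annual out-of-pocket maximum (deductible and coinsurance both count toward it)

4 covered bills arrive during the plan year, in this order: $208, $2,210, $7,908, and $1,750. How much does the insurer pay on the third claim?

$6,990.80

Claim 1 ($208): all of it applies to the deductible. Cost to owner: $208. OOP to date $208. Insurer: $208 − $208 = $0.
Claim 2 ($2,210): $916 to deductible, leaving $1,294; coinsurance $1,294 × 20% = $258.80. Owner owes $1,174.80 (running OOP $1,382.80). Plan pays $2,210 − $1,174.80 = $1,035.20.
Claim 3 ($7,908): deductible met; 20% of $7,908 = $1,581.60. That would push OOP to $2,964.40, over the $2,300 cap, so owner pays $2,300 − $1,382.80 = $917.20. Insurer: $7,908 − $917.20 = $6,990.80.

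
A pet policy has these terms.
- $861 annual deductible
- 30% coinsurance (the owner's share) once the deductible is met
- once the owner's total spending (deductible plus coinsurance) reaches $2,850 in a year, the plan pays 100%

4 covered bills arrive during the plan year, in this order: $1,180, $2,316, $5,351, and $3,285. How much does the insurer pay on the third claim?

#1 ($1,180): $861 finishes the deductible; $319 goes to coinsurance; 30% of $319 = $95.70. Owner owes $956.70 (running OOP $956.70). Plan pays $1,180 − $956.70 = $223.30.
#2 ($2,316): 30% coinsurance on $2,316 = $694.80. Owner owes $694.80 (running OOP $1,651.50). Plan pays $2,316 − $694.80 = $1,621.20.
#3 ($5,351): deductible already satisfied, so owner's share is 30% × $5,351 = $1,605.30. That would push OOP to $3,256.80, over the $2,850 cap, so owner pays $2,850 − $1,651.50 = $1,198.50. Insurer: $5,351 − $1,198.50 = $4,152.50.

$4,152.50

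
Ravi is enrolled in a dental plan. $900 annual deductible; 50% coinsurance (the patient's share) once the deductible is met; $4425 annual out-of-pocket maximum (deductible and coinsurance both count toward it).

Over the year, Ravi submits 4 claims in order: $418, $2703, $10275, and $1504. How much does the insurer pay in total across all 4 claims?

$10475

Claim 1 ($418): fully absorbed by the deductible. Patient pays $418; OOP now $418. Plan pays $418 − $418 = $0.
Claim 2 ($2703): deductible takes $482, $2221 remains; 50% of $2221 = $1110.50. Patient owes $1592.50 (running OOP $2010.50). Insurer: $2703 − $1592.50 = $1110.50.
Claim 3 ($10275): 50% coinsurance on $10275 = $5137.50. OOP would hit $7148 > $4425, so the cap limits the patient to $4425 − $2010.50 = $2414.50. Insurer: $10275 − $2414.50 = $7860.50.
Claim 4 ($1504): deductible already satisfied, so patient's share is 50% × $1504 = $752. That would push OOP to $5177, over the $4425 cap, so patient pays $4425 − $4425 = $0. Insurer: $1504 − $0 = $1504.
Insurer total = bills − patient's total = $14900 − $4425 = $10475.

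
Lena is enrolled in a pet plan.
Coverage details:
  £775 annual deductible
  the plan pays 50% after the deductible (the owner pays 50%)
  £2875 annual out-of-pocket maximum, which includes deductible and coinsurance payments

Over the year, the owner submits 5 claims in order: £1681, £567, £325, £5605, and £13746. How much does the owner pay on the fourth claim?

£1201

Claim 1 — £1681: £775 finishes the deductible; £906 goes to coinsurance; 50% of £906 = £453. Owner pays £1228; OOP now £1228.
Claim 2 — £567: 50% coinsurance on £567 = £283.50. Cost to owner: £283.50. OOP to date £1511.50.
Claim 3 — £325: deductible already satisfied, so owner's share is 50% × £325 = £162.50. Cost to owner: £162.50. OOP to date £1674.
Claim 4 — £5605: deductible met; 50% of £5605 = £2802.50. OOP would hit £4476.50 > £2875, so the cap limits the owner to £2875 − £1674 = £1201.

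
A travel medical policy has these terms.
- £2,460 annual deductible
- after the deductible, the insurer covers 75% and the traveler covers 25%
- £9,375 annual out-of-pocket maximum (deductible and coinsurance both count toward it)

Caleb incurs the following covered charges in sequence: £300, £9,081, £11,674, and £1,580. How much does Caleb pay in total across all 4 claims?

Claim 1 — £300: all of it applies to the deductible. Traveler pays £300; OOP now £300.
Claim 2 — £9,081: deductible takes £2,160, £6,921 remains; coinsurance £6,921 × 25% = £1,730.25. Traveler owes £3,890.25 (running OOP £4,190.25).
Claim 3 — £11,674: 25% coinsurance on £11,674 = £2,918.50. Traveler owes £2,918.50 (running OOP £7,108.75).
Claim 4 — £1,580: 25% coinsurance on £1,580 = £395. Traveler pays £395; OOP now £7,503.75.
Total paid by the traveler: £300 + £3,890.25 + £2,918.50 + £395 = £7,503.75.

£7,503.75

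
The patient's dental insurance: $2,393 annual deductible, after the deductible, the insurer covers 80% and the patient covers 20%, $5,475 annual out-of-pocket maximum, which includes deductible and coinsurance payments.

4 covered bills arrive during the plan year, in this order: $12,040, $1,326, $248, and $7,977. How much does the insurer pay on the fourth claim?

Claim 1 — $12,040: deductible takes $2,393, $9,647 remains; 20% of $9,647 = $1,929.40. Patient pays $4,322.40; OOP now $4,322.40. Insurer: $12,040 − $4,322.40 = $7,717.60.
Claim 2 — $1,326: 20% coinsurance on $1,326 = $265.20. Patient pays $265.20; OOP now $4,587.60. Plan pays $1,326 − $265.20 = $1,060.80.
Claim 3 — $248: deductible met; 20% of $248 = $49.60. Patient owes $49.60 (running OOP $4,637.20). Plan pays $248 − $49.60 = $198.40.
Claim 4 — $7,977: deductible already satisfied, so patient's share is 20% × $7,977 = $1,595.40. Adding that to $4,637.20 gives $6,232.60, past the $5,475 cap; patient pays only $5,475 − $4,637.20 = $837.80. Insurer: $7,977 − $837.80 = $7,139.20.

$7,139.20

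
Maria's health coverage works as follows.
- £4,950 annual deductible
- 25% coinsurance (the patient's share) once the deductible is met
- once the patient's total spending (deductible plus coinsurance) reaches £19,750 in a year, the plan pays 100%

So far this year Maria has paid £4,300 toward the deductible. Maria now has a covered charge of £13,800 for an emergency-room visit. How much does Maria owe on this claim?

£3,937.50

Remaining deductible: £4,950 − £4,300 = £650.
That leaves £13,800 − £650 = £13,150 for coinsurance.
25% of £13,150 = £3,287.50 falls to the patient.
So the patient owes £650 + £3,287.50 = £3,937.50 before any cap.
Cumulative spending £4,300 + £3,937.50 = £8,237.50 stays under the £19,750 maximum.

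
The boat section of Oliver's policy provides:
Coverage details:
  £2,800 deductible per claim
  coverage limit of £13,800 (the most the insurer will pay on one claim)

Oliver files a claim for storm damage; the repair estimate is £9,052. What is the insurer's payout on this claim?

After the deductible, £9,052 − £2,800 = £6,252 remains.
That's under the £13,800 cap, so the insurer reimburses the full £6,252.

£6,252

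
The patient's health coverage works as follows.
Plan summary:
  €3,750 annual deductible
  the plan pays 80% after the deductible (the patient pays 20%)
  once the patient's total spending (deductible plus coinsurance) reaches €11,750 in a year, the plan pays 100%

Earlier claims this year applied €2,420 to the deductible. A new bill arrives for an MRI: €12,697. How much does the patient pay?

Remaining deductible: €3,750 − €2,420 = €1,330.
The remaining €11,367 (= €12,697 − €1,330) moves to coinsurance.
Patient's 20% share of €11,367 is €2,273.40.
Patient responsibility before any cap: €1,330 + €2,273.40 = €3,603.40.
Year-to-date out-of-pocket becomes €2,420 + €3,603.40 = €6,023.40, still under the €11,750 maximum, so no cap applies.

€3,603.40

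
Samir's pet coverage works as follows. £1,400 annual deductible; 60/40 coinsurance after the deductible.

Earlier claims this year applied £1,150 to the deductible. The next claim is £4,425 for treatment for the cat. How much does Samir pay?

Remaining deductible: £1,400 − £1,150 = £250.
The remaining £4,175 (= £4,425 − £250) moves to coinsurance.
40% of £4,175 = £1,670 falls to the owner.
So the owner owes £250 + £1,670 = £1,920.

£1,920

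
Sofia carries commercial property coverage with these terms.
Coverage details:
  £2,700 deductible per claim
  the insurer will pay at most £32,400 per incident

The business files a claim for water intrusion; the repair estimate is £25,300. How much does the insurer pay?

£22,600

Less the £2,700 deductible: £25,300 − £2,700 = £22,600.
That's under the £32,400 cap, so the insurer reimburses the full £22,600.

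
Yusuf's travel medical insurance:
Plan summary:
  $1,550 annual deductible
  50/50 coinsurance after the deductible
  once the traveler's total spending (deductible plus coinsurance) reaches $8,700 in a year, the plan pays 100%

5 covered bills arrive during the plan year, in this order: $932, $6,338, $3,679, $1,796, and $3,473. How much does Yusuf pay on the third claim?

Claim 1 ($932): all of it applies to the deductible. Cost to traveler: $932. OOP to date $932.
Claim 2 ($6,338): deductible takes $618, $5,720 remains; coinsurance $5,720 × 50% = $2,860. Traveler pays $3,478; OOP now $4,410.
Claim 3 ($3,679): deductible met; 50% of $3,679 = $1,839.50. Cost to traveler: $1,839.50. OOP to date $6,249.50.

$1,839.50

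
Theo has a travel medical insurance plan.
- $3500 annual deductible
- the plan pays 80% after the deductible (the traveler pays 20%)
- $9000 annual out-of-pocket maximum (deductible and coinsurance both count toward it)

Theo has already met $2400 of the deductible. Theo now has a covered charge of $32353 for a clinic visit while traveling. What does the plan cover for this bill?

$2400 of the $3500 deductible is already met, leaving $1100.
After the $1100 deductible portion, $32353 − $1100 = $31253 is subject to coinsurance.
20% of $31253 = $6250.60 falls to the traveler.
That puts the traveler's cost at $1100 + $6250.60 = $7350.60 before any cap.
Adding $7350.60 to the $2400 already spent would give $9750.60, which exceeds the $9000 cap; the traveler pays just $9000 − $2400 = $6600.
The plan picks up $32353 − $6600 = $25753.

$25753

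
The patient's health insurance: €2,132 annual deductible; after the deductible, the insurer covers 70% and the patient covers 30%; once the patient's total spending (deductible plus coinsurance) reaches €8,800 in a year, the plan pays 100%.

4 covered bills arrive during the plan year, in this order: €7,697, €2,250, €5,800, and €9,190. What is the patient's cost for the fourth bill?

€2,583.50

Claim 1 (€7,697): €2,132 finishes the deductible; €5,565 goes to coinsurance; coinsurance €5,565 × 30% = €1,669.50. Patient owes €3,801.50 (running OOP €3,801.50).
Claim 2 (€2,250): deductible met; 30% of €2,250 = €675. Cost to patient: €675. OOP to date €4,476.50.
Claim 3 (€5,800): 30% coinsurance on €5,800 = €1,740. Cost to patient: €1,740. OOP to date €6,216.50.
Claim 4 (€9,190): 30% coinsurance on €9,190 = €2,757. OOP would hit €8,973.50 > €8,800, so the cap limits the patient to €8,800 − €6,216.50 = €2,583.50.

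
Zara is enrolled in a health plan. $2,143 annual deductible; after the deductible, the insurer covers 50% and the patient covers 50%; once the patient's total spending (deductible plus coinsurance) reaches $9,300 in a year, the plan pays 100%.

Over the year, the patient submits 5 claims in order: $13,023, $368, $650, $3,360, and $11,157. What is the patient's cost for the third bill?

$325

Claim 1 ($13,023): $2,143 to deductible, leaving $10,880; coinsurance $10,880 × 50% = $5,440. Cost to patient: $7,583. OOP to date $7,583.
Claim 2 ($368): 50% coinsurance on $368 = $184. Patient pays $184; OOP now $7,767.
Claim 3 ($650): deductible met; 50% of $650 = $325. Patient owes $325 (running OOP $8,092).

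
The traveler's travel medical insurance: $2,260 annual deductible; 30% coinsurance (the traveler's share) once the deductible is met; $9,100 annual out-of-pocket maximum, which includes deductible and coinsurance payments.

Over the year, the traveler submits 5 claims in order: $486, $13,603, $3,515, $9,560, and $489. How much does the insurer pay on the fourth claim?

$7,323.20

#1 ($486): entire amount goes to the deductible. Cost to traveler: $486. OOP to date $486. Plan pays $486 − $486 = $0.
#2 ($13,603): $1,774 to deductible, leaving $11,829; 30% of $11,829 = $3,548.70. Cost to traveler: $5,322.70. OOP to date $5,808.70. Insurer: $13,603 − $5,322.70 = $8,280.30.
#3 ($3,515): deductible already satisfied, so traveler's share is 30% × $3,515 = $1,054.50. Traveler pays $1,054.50; OOP now $6,863.20. Insurer: $3,515 − $1,054.50 = $2,460.50.
#4 ($9,560): deductible met; 30% of $9,560 = $2,868. That would push OOP to $9,731.20, over the $9,100 cap, so traveler pays $9,100 − $6,863.20 = $2,236.80. Plan pays $9,560 − $2,236.80 = $7,323.20.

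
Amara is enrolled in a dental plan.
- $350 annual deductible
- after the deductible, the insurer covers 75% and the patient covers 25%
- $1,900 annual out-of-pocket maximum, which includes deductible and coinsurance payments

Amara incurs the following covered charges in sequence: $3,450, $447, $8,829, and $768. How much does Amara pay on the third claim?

$663.25

Claim 1 ($3,450): $350 to deductible, leaving $3,100; patient's 25% is $775. Cost to patient: $1,125. OOP to date $1,125.
Claim 2 ($447): 25% coinsurance on $447 = $111.75. Patient owes $111.75 (running OOP $1,236.75).
Claim 3 ($8,829): deductible already satisfied, so patient's share is 25% × $8,829 = $2,207.25. Adding that to $1,236.75 gives $3,444, past the $1,900 cap; patient pays only $1,900 − $1,236.75 = $663.25.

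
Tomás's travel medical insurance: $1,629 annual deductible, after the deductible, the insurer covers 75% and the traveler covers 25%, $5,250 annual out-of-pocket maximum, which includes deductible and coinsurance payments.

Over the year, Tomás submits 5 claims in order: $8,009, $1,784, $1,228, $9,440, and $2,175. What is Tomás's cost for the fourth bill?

Bill 1, $8,009: $1,629 to deductible, leaving $6,380; 25% of $6,380 = $1,595. Cost to traveler: $3,224. OOP to date $3,224.
Bill 2, $1,784: deductible already satisfied, so traveler's share is 25% × $1,784 = $446. Cost to traveler: $446. OOP to date $3,670.
Bill 3, $1,228: deductible met; 25% of $1,228 = $307. Traveler pays $307; OOP now $3,977.
Bill 4, $9,440: 25% coinsurance on $9,440 = $2,360. Adding that to $3,977 gives $6,337, past the $5,250 cap; traveler pays only $5,250 − $3,977 = $1,273.

$1,273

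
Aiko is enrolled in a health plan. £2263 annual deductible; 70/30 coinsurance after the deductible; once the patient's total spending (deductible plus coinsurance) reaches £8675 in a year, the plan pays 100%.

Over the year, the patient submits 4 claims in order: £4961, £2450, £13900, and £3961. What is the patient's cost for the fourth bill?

Claim 1 — £4961: £2263 to deductible, leaving £2698; coinsurance £2698 × 30% = £809.40. Cost to patient: £3072.40. OOP to date £3072.40.
Claim 2 — £2450: 30% coinsurance on £2450 = £735. Patient pays £735; OOP now £3807.40.
Claim 3 — £13900: deductible met; 30% of £13900 = £4170. Cost to patient: £4170. OOP to date £7977.40.
Claim 4 — £3961: deductible already satisfied, so patient's share is 30% × £3961 = £1188.30. OOP would hit £9165.70 > £8675, so the cap limits the patient to £8675 − £7977.40 = £697.60.

£697.60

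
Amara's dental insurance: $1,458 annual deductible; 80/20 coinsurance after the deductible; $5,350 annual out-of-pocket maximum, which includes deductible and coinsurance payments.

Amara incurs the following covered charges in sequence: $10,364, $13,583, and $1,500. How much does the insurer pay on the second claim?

$11,472.20

Bill 1, $10,364: deductible takes $1,458, $8,906 remains; coinsurance $8,906 × 20% = $1,781.20. Patient pays $3,239.20; OOP now $3,239.20. Insurer: $10,364 − $3,239.20 = $7,124.80.
Bill 2, $13,583: 20% coinsurance on $13,583 = $2,716.60. OOP would hit $5,955.80 > $5,350, so the cap limits the patient to $5,350 − $3,239.20 = $2,110.80. Insurer: $13,583 − $2,110.80 = $11,472.20.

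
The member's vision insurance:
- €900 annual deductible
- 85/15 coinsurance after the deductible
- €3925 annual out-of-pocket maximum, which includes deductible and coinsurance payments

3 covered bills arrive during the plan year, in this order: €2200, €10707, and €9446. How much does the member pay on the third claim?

€1223.95

Bill 1, €2200: €900 finishes the deductible; €1300 goes to coinsurance; coinsurance €1300 × 15% = €195. Cost to member: €1095. OOP to date €1095.
Bill 2, €10707: deductible already satisfied, so member's share is 15% × €10707 = €1606.05. Member owes €1606.05 (running OOP €2701.05).
Bill 3, €9446: deductible met; 15% of €9446 = €1416.90. Adding that to €2701.05 gives €4117.95, past the €3925 cap; member pays only €3925 − €2701.05 = €1223.95.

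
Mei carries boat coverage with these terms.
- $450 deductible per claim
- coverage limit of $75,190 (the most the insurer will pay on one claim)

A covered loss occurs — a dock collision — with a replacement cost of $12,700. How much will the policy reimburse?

$12,250

After the deductible, $12,700 − $450 = $12,250 remains.
That's under the $75,190 cap, so the insurer reimburses the full $12,250.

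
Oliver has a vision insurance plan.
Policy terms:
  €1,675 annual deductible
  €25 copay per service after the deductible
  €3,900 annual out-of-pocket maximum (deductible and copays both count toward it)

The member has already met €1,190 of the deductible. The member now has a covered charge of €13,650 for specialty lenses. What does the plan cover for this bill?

€13,140

€1,190 of the €1,675 deductible is already met, leaving €485.
After the €485 deductible portion, €13,650 − €485 = €13,165 is subject to the copay.
Copay on this service: €25.
That puts the member's cost at €485 + €25 = €510 before any cap.
Total out-of-pocket so far would be €1,190 + €510 = €1,700, below the €3,900 cap — no reduction.
The insurer covers the remainder: €13,650 − €510 = €13,140.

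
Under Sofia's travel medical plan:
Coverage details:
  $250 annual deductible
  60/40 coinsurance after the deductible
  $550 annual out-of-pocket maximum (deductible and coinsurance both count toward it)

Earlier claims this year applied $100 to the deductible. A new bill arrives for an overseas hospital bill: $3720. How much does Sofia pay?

$450

$100 of the $250 deductible is already met, leaving $150.
After the $150 deductible portion, $3720 − $150 = $3570 is subject to coinsurance.
Coinsurance: $3570 × 40% = $1428.
So the traveler owes $150 + $1428 = $1578 before any cap.
That would bring total out-of-pocket to $1678, past the $550 cap. The traveler is capped at $550 − $100 = $450 on this claim.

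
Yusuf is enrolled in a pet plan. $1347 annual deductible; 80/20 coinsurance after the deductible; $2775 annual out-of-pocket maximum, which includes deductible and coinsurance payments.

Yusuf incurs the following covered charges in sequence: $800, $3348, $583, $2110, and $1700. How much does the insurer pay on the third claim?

Bill 1, $800: fully absorbed by the deductible. Cost to owner: $800. OOP to date $800. Plan pays $800 − $800 = $0.
Bill 2, $3348: $547 finishes the deductible; $2801 goes to coinsurance; coinsurance $2801 × 20% = $560.20. Cost to owner: $1107.20. OOP to date $1907.20. Insurer: $3348 − $1107.20 = $2240.80.
Bill 3, $583: deductible met; 20% of $583 = $116.60. Cost to owner: $116.60. OOP to date $2023.80. Plan pays $583 − $116.60 = $466.40.

$466.40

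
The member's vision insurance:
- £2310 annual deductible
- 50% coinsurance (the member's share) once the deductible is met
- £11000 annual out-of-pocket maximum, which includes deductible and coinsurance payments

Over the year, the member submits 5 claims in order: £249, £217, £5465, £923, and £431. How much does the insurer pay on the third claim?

£1810.50

Bill 1, £249: all of it applies to the deductible. Cost to member: £249. OOP to date £249. Plan pays £249 − £249 = £0.
Bill 2, £217: entire amount goes to the deductible. Member owes £217 (running OOP £466). Insurer: £217 − £217 = £0.
Bill 3, £5465: deductible takes £1844, £3621 remains; 50% of £3621 = £1810.50. Cost to member: £3654.50. OOP to date £4120.50. Insurer: £5465 − £3654.50 = £1810.50.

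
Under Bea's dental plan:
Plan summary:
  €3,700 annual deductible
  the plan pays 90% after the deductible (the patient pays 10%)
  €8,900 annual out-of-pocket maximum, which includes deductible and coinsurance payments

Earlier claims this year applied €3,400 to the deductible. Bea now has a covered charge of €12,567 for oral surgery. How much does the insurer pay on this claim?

Deductible still to meet: €3,700 − €3,400 = €300.
The remaining €12,267 (= €12,567 − €300) moves to coinsurance.
Patient's 10% share of €12,267 is €1,226.70.
Patient responsibility before any cap: €300 + €1,226.70 = €1,526.70.
Cumulative spending €3,400 + €1,526.70 = €4,926.70 stays under the €8,900 maximum.
The plan picks up €12,567 − €1,526.70 = €11,040.30.

€11,040.30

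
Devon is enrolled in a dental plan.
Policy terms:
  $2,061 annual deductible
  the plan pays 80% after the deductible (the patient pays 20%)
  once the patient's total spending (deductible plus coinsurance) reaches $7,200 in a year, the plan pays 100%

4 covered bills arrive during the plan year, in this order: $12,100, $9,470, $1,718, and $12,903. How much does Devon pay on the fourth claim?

$893.60

Claim 1 ($12,100): $2,061 finishes the deductible; $10,039 goes to coinsurance; coinsurance $10,039 × 20% = $2,007.80. Patient owes $4,068.80 (running OOP $4,068.80).
Claim 2 ($9,470): deductible met; 20% of $9,470 = $1,894. Patient owes $1,894 (running OOP $5,962.80).
Claim 3 ($1,718): deductible already satisfied, so patient's share is 20% × $1,718 = $343.60. Patient pays $343.60; OOP now $6,306.40.
Claim 4 ($12,903): 20% coinsurance on $12,903 = $2,580.60. OOP would hit $8,887 > $7,200, so the cap limits the patient to $7,200 − $6,306.40 = $893.60.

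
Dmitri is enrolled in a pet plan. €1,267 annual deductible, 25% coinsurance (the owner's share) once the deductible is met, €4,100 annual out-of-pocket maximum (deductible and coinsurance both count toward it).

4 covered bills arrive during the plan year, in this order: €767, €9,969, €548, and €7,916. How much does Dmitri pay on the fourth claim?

#1 (€767): fully absorbed by the deductible. Owner pays €767; OOP now €767.
#2 (€9,969): €500 finishes the deductible; €9,469 goes to coinsurance; coinsurance €9,469 × 25% = €2,367.25. Owner owes €2,867.25 (running OOP €3,634.25).
#3 (€548): 25% coinsurance on €548 = €137. Owner owes €137 (running OOP €3,771.25).
#4 (€7,916): deductible met; 25% of €7,916 = €1,979. That would push OOP to €5,750.25, over the €4,100 cap, so owner pays €4,100 − €3,771.25 = €328.75.

€328.75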